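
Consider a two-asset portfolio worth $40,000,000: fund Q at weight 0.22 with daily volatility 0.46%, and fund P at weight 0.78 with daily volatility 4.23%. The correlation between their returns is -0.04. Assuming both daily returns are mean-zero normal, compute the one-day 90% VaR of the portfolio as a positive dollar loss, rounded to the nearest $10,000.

σ_p² = 0.22²·0.46² + 0.78²·4.23² + 2·-0.04·0.22·0.78·0.46·4.23 = 10.8696 (%²).
σ_p = √10.8696 = 3.297%.
At 90%, z = 1.282.
VaR = 1.282 × 3.297% = 4.227%; on $40,000,000 that is $1,690,800.

$1,690,000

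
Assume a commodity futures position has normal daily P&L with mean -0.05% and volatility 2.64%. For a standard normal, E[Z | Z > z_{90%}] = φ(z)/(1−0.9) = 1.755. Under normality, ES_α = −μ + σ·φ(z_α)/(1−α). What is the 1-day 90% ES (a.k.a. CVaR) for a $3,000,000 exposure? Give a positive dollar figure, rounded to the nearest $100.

ES = −(-0.05%) + 2.64% × 1.755 = 4.683%.
On $3,000,000: 0.04683 × $3,000,000 = $140,490.

$140,500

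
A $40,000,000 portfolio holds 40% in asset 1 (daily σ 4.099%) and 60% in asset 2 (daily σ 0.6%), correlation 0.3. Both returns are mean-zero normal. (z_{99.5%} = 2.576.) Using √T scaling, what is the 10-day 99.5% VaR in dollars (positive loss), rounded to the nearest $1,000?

$5,803,000

σ_p = √(0.4²·4.099² + 0.6²·0.6² + 2·0.3·0.4·0.6·4.099·0.6) = 1.781%.
σ_{10d} = 1.781% × √10 = 5.632%.
VaR = 2.576 × 5.632% = 14.508%; on $40,000,000 that is $5,803,200.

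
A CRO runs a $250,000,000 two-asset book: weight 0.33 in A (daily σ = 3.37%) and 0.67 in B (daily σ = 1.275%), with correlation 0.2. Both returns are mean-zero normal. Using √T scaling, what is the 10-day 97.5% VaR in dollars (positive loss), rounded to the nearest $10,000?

$23,740,000

σ_p = √(0.33²·3.37² + 0.67²·1.275² + 2·0.2·0.33·0.67·3.37·1.275) = 1.532%.
σ_{10d} = 1.532% × √10 = 4.845%.
z(97.5%) = 1.960.
VaR = 1.960 × 4.845% = 9.496%; on $250,000,000 that is $23,740,000.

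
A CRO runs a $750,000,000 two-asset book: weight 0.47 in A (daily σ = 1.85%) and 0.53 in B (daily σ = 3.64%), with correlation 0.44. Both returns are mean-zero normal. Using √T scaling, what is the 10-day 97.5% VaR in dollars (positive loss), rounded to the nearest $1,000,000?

σ_p = √(0.47²·1.85² + 0.53²·3.64² + 2·0.44·0.47·0.53·1.85·3.64) = 2.440%.
σ_{10d} = 2.440% × √10 = 7.716%.
z(97.5%) = 1.960.
VaR = 1.960 × 7.716% = 15.123%; on $750,000,000 that is $113,422,500.

$113,000,000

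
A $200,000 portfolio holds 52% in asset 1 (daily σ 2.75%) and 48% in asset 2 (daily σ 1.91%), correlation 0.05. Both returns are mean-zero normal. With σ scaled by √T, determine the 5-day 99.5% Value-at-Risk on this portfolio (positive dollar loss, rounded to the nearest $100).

σ_p = √(0.52²·2.75² + 0.48²·1.91² + 2·0.05·0.52·0.48·2.75·1.91) = 1.737%.
σ_{5d} = 1.737% × √5 = 3.884%.
z(99.5%) = 2.576.
VaR = 2.576 × 3.884% = 10.005%; on $200,000 that is $20,010.

$20,000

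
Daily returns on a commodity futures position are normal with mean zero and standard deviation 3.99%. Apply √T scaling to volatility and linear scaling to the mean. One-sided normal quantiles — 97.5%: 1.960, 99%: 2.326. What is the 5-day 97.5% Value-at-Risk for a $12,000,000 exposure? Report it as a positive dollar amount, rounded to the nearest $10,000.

$2,100,000

σ_{5d} = 3.99% × √5 = 8.922%.
VaR = 1.960 × 8.922% = 17.487%.
On $12,000,000: 0.17487 × $12,000,000 = $2,098,440.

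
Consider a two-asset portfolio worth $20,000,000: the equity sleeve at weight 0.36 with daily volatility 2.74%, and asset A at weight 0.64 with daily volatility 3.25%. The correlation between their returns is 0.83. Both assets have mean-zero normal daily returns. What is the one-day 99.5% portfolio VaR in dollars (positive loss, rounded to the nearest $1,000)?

σ_p² = 0.36²·2.74² + 0.64²·3.25² + 2·0.83·0.36·0.64·2.74·3.25 = 8.7052 (%²).
σ_p = √8.7052 = 2.950%.
At 99.5%, z = 2.576.
VaR = 2.576 × 2.950% = 7.599%; on $20,000,000 that is $1,519,800.

$1,520,000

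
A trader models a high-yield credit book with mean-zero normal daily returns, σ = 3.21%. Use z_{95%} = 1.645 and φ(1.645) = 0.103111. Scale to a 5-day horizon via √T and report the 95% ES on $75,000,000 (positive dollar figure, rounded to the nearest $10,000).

$11,100,000

σ_{5d} = 3.21% × √5 = 7.178%.
ES multiplier = φ(z)/(1−α) = 0.103111/0.05 = 2.062.
ES = 7.178% × 2.062 = 14.801%; on $75,000,000: $11,100,750.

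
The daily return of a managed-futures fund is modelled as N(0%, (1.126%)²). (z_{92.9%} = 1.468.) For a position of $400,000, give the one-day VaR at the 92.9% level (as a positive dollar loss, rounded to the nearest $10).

$6,610

VaR = z·σ = 1.468 × 1.126% = 1.653%.
On $400,000: 0.01653 × $400,000 = $6,612.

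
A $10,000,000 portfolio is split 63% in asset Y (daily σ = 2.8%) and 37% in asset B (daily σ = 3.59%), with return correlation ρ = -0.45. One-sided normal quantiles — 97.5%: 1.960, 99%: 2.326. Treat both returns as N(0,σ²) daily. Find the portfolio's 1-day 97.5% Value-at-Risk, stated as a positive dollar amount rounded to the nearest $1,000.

σ_p² = 0.63²·2.8² + 0.37²·3.59² + 2·-0.45·0.63·0.37·2.8·3.59 = 2.7673 (%²).
σ_p = √2.7673 = 1.664%.
VaR = 1.960 × 1.664% = 3.261%; on $10,000,000 that is $326,100.

$326,000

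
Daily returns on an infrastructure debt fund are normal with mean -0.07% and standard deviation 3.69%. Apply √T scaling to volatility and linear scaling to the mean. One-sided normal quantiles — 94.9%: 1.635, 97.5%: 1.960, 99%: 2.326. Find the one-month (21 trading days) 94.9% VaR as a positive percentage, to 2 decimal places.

29.12%

σ_{21d} = 3.69% × √21 = 16.910%; μ_{21d} = 21 × -0.07% = -1.470%.
VaR = −(-1.470%) + 1.635 × 16.910% = 29.118%.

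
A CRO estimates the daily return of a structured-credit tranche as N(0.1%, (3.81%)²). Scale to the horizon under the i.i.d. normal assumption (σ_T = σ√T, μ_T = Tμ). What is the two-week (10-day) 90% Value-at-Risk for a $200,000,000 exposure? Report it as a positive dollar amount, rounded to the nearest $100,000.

$28,900,000

At 90%, z = 1.282.
σ_{10d} = 3.81% × √10 = 12.048%; μ_{10d} = 10 × 0.1% = 1.000%.
VaR = −(1.000%) + 1.282 × 12.048% = 14.446%.
On $200,000,000: 0.14446 × $200,000,000 = $28,892,000.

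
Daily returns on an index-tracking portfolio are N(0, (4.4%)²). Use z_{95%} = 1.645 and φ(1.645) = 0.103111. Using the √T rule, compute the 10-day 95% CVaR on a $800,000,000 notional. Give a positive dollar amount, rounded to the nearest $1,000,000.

$230,000,000

σ_{10d} = 4.4% × √10 = 13.914%.
ES multiplier = φ(z)/(1−α) = 0.103111/0.05 = 2.062.
ES = 13.914% × 2.062 = 28.691%; on $800,000,000: $229,528,000.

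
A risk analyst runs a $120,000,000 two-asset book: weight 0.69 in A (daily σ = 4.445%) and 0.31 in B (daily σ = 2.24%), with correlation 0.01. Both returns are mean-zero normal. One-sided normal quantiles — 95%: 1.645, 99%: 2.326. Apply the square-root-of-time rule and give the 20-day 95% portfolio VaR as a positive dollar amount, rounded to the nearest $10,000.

$27,820,000

σ_p = √(0.69²·4.445² + 0.31²·2.24² + 2·0.01·0.69·0.31·4.445·2.24) = 3.151%.
σ_{20d} = 3.151% × √20 = 14.092%.
VaR = 1.645 × 14.092% = 23.181%; on $120,000,000 that is $27,817,200.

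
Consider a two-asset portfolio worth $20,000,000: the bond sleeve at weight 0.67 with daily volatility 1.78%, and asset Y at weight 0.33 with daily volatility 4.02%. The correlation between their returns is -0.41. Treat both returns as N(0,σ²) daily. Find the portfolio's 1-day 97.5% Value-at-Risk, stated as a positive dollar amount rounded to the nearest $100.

$538,200

σ_p² = 0.67²·1.78² + 0.33²·4.02² + 2·-0.41·0.67·0.33·1.78·4.02 = 1.8848 (%²).
σ_p = √1.8848 = 1.373%.
At 97.5%, z = 1.960.
VaR = 1.960 × 1.373% = 2.691%; on $20,000,000 that is $538,200.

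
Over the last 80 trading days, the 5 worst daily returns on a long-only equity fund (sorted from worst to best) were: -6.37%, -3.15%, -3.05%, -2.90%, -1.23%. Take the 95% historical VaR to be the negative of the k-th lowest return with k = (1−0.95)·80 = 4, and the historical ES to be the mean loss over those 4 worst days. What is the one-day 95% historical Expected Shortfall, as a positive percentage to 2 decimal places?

3.87%

The 4 worst returns sum to -15.47%.
ES = −(-15.47%) / 4 = 3.8675% ≈ 3.87%.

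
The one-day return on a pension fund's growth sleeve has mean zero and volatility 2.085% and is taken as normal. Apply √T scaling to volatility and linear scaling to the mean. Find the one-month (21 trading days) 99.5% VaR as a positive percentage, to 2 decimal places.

24.61%

At 99.5%, z = 2.576.
σ_{21d} = 2.085% × √21 = 9.555%.
VaR = 2.576 × 9.555% = 24.614%.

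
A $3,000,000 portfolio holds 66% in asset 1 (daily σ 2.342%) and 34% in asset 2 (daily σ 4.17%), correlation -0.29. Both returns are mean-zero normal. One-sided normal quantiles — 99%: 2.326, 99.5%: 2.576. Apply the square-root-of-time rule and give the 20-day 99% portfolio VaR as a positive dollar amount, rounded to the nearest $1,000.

$552,000

σ_p = √(0.66²·2.342² + 0.34²·4.17² + 2·-0.29·0.66·0.34·2.342·4.17) = 1.769%.
σ_{20d} = 1.769% × √20 = 7.911%.
VaR = 2.326 × 7.911% = 18.401%; on $3,000,000 that is $552,030.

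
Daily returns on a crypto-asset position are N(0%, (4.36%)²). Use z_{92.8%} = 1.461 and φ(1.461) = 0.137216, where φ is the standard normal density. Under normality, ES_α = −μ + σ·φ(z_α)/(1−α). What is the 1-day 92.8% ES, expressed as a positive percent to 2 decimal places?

8.31%

Tail multiplier: φ(z)/(1−α) = 0.137216 / 0.072 = 1.906.
ES = 4.36% × 1.906 = 8.310%.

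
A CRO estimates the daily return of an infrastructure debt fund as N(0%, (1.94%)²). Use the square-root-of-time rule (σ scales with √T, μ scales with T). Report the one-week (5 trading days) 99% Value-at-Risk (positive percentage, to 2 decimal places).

At 99%, z = 2.326.
σ_{5d} = 1.94% × √5 = 4.338%.
VaR = 2.326 × 4.338% = 10.090%.

10.09%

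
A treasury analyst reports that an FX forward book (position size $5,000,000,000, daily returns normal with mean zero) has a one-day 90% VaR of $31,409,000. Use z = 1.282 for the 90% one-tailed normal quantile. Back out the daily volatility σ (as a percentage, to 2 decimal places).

VaR as a fraction: $31,409,000 / $5,000,000,000 = 0.628%.
σ = VaR / z = 0.628% / 1.282 = 0.490%.

0.49%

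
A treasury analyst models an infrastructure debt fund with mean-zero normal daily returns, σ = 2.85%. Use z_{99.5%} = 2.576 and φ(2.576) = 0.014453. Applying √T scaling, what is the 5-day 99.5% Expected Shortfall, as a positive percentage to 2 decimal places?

18.42%

σ_{5d} = 2.85% × √5 = 6.373%.
ES multiplier = φ(z)/(1−α) = 0.014453/0.005 = 2.891.
ES = 6.373% × 2.891 = 18.424%.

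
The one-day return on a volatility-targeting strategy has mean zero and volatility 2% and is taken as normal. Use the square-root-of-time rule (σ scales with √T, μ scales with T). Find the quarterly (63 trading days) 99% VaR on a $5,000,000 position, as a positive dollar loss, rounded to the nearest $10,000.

$1,850,000

At 99%, z = 2.326.
σ_{63d} = 2% × √63 = 15.875%.
VaR = 2.326 × 15.875% = 36.925%.
On $5,000,000: 0.36925 × $5,000,000 = $1,846,250.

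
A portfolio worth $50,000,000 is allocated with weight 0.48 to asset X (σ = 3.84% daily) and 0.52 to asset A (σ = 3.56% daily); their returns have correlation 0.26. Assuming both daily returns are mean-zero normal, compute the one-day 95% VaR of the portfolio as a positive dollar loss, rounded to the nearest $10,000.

σ_p² = 0.48²·3.84² + 0.52²·3.56² + 2·0.26·0.48·0.52·3.84·3.56 = 8.5986 (%²).
σ_p = √8.5986 = 2.932%.
At 95%, z = 1.645.
VaR = 1.645 × 2.932% = 4.823%; on $50,000,000 that is $2,411,500.

$2,410,000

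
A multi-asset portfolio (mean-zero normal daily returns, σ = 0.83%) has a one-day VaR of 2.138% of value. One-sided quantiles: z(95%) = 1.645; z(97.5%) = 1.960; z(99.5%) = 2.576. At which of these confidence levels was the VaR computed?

Implied z = VaR/σ = 2.138 / 0.83 = 2.576.
This matches z(99.5%) = 2.576.

99.5%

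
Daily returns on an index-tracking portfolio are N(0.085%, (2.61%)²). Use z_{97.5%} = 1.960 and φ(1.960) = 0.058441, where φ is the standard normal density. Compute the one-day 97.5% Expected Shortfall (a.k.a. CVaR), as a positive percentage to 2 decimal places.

Tail multiplier: φ(z)/(1−α) = 0.058441 / 0.025 = 2.338.
ES = −(0.085%) + 2.61% × 2.338 = 6.017%.

6.02%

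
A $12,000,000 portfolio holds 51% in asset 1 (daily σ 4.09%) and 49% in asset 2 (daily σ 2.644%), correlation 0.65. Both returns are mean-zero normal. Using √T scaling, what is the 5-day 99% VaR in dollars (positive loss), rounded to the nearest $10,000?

σ_p = √(0.51²·4.09² + 0.49²·2.644² + 2·0.65·0.51·0.49·4.09·2.644) = 3.089%.
σ_{5d} = 3.089% × √5 = 6.907%.
z(99%) = 2.326.
VaR = 2.326 × 6.907% = 16.066%; on $12,000,000 that is $1,927,920.

$1,930,000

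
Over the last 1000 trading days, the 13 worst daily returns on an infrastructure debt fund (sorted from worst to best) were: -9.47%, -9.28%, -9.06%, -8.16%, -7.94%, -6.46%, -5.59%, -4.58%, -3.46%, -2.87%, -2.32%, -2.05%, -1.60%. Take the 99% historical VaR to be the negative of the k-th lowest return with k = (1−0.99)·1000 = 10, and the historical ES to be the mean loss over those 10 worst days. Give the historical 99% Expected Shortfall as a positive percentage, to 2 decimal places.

The 10 worst returns sum to -66.87%.
ES = −(-66.87%) / 10 = 6.687% ≈ 6.69%.

6.69%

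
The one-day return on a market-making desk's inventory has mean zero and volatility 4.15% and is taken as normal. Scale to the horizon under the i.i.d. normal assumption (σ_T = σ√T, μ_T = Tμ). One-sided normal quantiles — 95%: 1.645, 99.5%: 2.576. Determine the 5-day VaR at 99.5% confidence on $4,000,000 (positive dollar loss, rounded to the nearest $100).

$956,200

σ_{5d} = 4.15% × √5 = 9.280%.
VaR = 2.576 × 9.280% = 23.905%.
On $4,000,000: 0.23905 × $4,000,000 = $956,200.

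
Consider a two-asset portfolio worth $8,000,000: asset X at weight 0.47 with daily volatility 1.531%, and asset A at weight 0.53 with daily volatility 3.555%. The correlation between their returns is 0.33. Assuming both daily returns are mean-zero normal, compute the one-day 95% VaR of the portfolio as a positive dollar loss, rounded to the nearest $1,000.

σ_p² = 0.47²·1.531² + 0.53²·3.555² + 2·0.33·0.47·0.53·1.531·3.555 = 4.9626 (%²).
σ_p = √4.9626 = 2.228%.
At 95%, z = 1.645.
VaR = 1.645 × 2.228% = 3.665%; on $8,000,000 that is $293,200.

$293,000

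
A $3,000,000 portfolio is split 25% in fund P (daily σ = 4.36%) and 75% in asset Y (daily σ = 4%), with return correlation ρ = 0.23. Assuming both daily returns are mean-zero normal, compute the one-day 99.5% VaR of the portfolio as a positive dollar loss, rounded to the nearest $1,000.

σ_p² = 0.25²·4.36² + 0.75²·4² + 2·0.23·0.25·0.75·4.36·4 = 11.6923 (%²).
σ_p = √11.6923 = 3.419%.
At 99.5%, z = 2.576.
VaR = 2.576 × 3.419% = 8.807%; on $3,000,000 that is $264,210.

$264,000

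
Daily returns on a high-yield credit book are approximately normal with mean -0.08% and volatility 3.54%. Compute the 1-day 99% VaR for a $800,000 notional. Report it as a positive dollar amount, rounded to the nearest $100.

At 99% one-sided, z = 2.326.
VaR = −μ + z·σ = −(-0.08%) + 2.326 × 3.54% = 8.314%.
On $800,000: 0.08314 × $800,000 = $66,512.

$66,500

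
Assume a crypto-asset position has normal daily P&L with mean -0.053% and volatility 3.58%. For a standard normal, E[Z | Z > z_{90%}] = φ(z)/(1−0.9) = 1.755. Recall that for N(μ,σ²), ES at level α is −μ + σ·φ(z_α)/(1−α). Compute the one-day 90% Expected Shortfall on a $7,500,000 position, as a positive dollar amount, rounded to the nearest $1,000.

ES = −(-0.053%) + 3.58% × 1.755 = 6.336%.
On $7,500,000: 0.06336 × $7,500,000 = $475,200.

$475,000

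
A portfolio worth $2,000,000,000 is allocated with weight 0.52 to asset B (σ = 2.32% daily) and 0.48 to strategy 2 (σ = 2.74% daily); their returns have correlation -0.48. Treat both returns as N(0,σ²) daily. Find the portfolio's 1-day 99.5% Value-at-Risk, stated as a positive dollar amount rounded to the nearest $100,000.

σ_p² = 0.52²·2.32² + 0.48²·2.74² + 2·-0.48·0.52·0.48·2.32·2.74 = 1.6620 (%²).
σ_p = √1.6620 = 1.289%.
At 99.5%, z = 2.576.
VaR = 2.576 × 1.289% = 3.320%; on $2,000,000,000 that is $66,400,000.

$66,400,000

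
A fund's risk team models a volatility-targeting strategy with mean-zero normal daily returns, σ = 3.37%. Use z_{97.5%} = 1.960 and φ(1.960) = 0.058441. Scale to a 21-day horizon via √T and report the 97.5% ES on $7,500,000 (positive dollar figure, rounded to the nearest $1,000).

σ_{21d} = 3.37% × √21 = 15.443%.
ES multiplier = φ(z)/(1−α) = 0.058441/0.025 = 2.338.
ES = 15.443% × 2.338 = 36.106%; on $7,500,000: $2,707,950.

$2,708,000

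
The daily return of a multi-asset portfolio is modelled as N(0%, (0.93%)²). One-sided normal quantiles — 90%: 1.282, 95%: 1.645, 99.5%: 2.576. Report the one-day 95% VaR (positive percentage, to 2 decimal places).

VaR = z·σ = 1.645 × 0.93% = 1.530%.

1.53%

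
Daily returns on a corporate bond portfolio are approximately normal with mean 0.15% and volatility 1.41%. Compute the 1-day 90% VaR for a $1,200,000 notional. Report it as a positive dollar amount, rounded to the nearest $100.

$19,900

At 90% one-sided, z = 1.282.
VaR = −μ + z·σ = −(0.15%) + 1.282 × 1.41% = 1.658%.
On $1,200,000: 0.01658 × $1,200,000 = $19,896.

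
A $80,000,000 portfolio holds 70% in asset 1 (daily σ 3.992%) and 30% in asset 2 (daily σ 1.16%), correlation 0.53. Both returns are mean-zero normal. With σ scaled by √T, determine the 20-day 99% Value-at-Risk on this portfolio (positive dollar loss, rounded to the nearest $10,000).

$24,910,000

σ_p = √(0.7²·3.992² + 0.3²·1.16² + 2·0.53·0.7·0.3·3.992·1.16) = 2.993%.
σ_{20d} = 2.993% × √20 = 13.385%.
z(99%) = 2.326.
VaR = 2.326 × 13.385% = 31.134%; on $80,000,000 that is $24,907,200.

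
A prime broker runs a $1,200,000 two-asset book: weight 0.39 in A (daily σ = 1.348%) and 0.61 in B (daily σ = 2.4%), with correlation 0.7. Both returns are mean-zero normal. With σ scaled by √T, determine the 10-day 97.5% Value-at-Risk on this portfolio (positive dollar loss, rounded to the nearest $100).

σ_p = √(0.39²·1.348² + 0.61²·2.4² + 2·0.7·0.39·0.61·1.348·2.4) = 1.870%.
σ_{10d} = 1.870% × √10 = 5.913%.
z(97.5%) = 1.960.
VaR = 1.960 × 5.913% = 11.589%; on $1,200,000 that is $139,068.

$139,100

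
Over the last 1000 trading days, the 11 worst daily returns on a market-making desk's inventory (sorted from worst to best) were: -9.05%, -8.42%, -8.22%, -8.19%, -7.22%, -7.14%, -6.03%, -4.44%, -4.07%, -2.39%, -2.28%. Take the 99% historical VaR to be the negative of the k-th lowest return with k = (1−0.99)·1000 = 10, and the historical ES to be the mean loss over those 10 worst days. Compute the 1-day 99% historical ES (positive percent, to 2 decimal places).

6.52%

The 10 worst returns sum to -65.17%.
ES = −(-65.17%) / 10 = 6.517% ≈ 6.52%.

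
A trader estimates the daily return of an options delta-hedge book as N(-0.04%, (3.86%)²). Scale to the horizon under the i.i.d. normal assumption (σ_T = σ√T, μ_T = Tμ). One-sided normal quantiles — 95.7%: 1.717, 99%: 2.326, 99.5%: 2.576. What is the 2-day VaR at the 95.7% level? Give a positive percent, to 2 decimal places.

σ_{2d} = 3.86% × √2 = 5.459%; μ_{2d} = 2 × -0.04% = -0.080%.
VaR = −(-0.080%) + 1.717 × 5.459% = 9.453%.

9.45%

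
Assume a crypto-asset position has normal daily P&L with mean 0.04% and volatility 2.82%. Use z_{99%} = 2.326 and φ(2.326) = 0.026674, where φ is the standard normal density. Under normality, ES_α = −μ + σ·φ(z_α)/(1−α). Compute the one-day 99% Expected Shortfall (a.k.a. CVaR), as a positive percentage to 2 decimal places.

Tail multiplier: φ(z)/(1−α) = 0.026674 / 0.01 = 2.667.
ES = −(0.04%) + 2.82% × 2.667 = 7.481%.

7.48%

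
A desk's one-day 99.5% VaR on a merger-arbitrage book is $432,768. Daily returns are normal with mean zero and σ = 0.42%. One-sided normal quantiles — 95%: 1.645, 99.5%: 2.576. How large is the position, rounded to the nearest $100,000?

VaR as a fraction of value: z·σ = 2.576 × 0.42% = 1.08192%.
Position = $432,768 / 0.0108192 = $40,000,000.

$40,000,000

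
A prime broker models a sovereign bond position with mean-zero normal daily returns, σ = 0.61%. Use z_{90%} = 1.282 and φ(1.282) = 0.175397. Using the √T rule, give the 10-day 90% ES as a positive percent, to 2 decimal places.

σ_{10d} = 0.61% × √10 = 1.929%.
ES multiplier = φ(z)/(1−α) = 0.175397/0.1 = 1.754.
ES = 1.929% × 1.754 = 3.383%.

3.38%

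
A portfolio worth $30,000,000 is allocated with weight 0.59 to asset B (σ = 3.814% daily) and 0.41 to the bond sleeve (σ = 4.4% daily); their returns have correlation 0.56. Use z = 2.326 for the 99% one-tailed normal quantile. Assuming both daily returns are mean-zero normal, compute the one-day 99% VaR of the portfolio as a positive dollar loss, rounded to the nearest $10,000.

σ_p² = 0.59²·3.814² + 0.41²·4.4² + 2·0.56·0.59·0.41·3.814·4.4 = 12.8647 (%²).
σ_p = √12.8647 = 3.587%.
VaR = 2.326 × 3.587% = 8.343%; on $30,000,000 that is $2,502,900.

$2,500,000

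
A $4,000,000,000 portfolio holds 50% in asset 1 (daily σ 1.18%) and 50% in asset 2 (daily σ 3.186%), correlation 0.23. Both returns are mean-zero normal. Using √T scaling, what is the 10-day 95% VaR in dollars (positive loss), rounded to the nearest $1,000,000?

$379,000,000

σ_p = √(0.5²·1.18² + 0.5²·3.186² + 2·0.23·0.5·0.5·1.18·3.186) = 1.822%.
σ_{10d} = 1.822% × √10 = 5.762%.
z(95%) = 1.645.
VaR = 1.645 × 5.762% = 9.478%; on $4,000,000,000 that is $379,120,000.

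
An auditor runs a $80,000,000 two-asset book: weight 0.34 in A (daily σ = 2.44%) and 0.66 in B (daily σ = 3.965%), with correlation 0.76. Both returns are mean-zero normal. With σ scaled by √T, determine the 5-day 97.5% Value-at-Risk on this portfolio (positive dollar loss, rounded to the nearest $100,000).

$11,500,000

σ_p = √(0.34²·2.44² + 0.66²·3.965² + 2·0.76·0.34·0.66·2.44·3.965) = 3.292%.
σ_{5d} = 3.292% × √5 = 7.361%.
z(97.5%) = 1.960.
VaR = 1.960 × 7.361% = 14.428%; on $80,000,000 that is $11,542,400.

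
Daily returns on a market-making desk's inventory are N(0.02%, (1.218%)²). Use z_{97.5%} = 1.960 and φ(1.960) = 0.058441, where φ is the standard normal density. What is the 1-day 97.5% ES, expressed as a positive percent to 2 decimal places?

2.83%

Tail multiplier: φ(z)/(1−α) = 0.058441 / 0.025 = 2.338.
ES = −(0.02%) + 1.218% × 2.338 = 2.828%.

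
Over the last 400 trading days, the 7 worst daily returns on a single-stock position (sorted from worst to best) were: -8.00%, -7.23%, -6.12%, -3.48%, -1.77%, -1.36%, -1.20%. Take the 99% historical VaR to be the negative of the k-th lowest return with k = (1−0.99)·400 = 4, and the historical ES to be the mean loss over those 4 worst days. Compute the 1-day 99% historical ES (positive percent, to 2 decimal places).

6.21%

The 4 worst returns sum to -24.83%.
ES = −(-24.83%) / 4 = 6.2075% ≈ 6.21%.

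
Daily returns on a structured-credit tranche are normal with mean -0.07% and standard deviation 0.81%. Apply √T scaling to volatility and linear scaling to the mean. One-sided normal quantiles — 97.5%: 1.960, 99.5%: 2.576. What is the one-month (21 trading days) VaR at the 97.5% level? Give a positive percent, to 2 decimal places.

8.75%

σ_{21d} = 0.81% × √21 = 3.712%; μ_{21d} = 21 × -0.07% = -1.470%.
VaR = −(-1.470%) + 1.960 × 3.712% = 8.746%.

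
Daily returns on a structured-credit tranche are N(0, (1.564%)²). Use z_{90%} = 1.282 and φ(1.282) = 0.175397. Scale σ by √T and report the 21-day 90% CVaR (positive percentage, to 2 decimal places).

σ_{21d} = 1.564% × √21 = 7.167%.
ES multiplier = φ(z)/(1−α) = 0.175397/0.1 = 1.754.
ES = 7.167% × 1.754 = 12.571%.

12.57%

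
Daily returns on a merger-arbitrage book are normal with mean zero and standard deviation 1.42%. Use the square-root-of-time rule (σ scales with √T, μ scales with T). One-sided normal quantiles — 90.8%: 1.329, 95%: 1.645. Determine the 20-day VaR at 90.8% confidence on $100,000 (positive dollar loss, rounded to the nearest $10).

σ_{20d} = 1.42% × √20 = 6.350%.
VaR = 1.329 × 6.350% = 8.439%.
On $100,000: 0.08439 × $100,000 = $8,439.

$8,440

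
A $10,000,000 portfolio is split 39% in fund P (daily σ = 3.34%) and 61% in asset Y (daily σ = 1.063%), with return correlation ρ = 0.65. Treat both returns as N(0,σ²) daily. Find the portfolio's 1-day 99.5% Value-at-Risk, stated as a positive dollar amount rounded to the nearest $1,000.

σ_p² = 0.39²·3.34² + 0.61²·1.063² + 2·0.65·0.39·0.61·3.34·1.063 = 3.2153 (%²).
σ_p = √3.2153 = 1.793%.
At 99.5%, z = 2.576.
VaR = 2.576 × 1.793% = 4.619%; on $10,000,000 that is $461,900.

$462,000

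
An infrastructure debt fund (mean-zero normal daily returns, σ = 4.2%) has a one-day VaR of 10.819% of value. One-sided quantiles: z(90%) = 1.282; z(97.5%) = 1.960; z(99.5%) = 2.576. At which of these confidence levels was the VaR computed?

99.5%

Implied z = VaR/σ = 10.819 / 4.2 = 2.576.
This matches z(99.5%) = 2.576.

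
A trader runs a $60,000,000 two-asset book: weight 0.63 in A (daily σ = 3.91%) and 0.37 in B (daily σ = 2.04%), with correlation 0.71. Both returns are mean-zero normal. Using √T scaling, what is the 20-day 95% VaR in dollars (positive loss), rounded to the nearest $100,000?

σ_p = √(0.63²·3.91² + 0.37²·2.04² + 2·0.71·0.63·0.37·3.91·2.04) = 3.046%.
σ_{20d} = 3.046% × √20 = 13.622%.
z(95%) = 1.645.
VaR = 1.645 × 13.622% = 22.408%; on $60,000,000 that is $13,444,800.

$13,400,000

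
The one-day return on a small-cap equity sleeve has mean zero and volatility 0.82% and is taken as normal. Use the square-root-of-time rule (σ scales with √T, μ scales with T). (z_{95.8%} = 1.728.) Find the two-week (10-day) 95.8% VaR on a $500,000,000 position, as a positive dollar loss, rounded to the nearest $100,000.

σ_{10d} = 0.82% × √10 = 2.593%.
VaR = 1.728 × 2.593% = 4.481%.
On $500,000,000: 0.04481 × $500,000,000 = $22,405,000.

$22,400,000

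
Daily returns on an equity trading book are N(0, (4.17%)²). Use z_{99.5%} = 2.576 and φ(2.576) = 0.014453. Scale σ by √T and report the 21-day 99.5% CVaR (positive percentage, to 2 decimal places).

σ_{21d} = 4.17% × √21 = 19.109%.
ES multiplier = φ(z)/(1−α) = 0.014453/0.005 = 2.891.
ES = 19.109% × 2.891 = 55.244%.

55.24%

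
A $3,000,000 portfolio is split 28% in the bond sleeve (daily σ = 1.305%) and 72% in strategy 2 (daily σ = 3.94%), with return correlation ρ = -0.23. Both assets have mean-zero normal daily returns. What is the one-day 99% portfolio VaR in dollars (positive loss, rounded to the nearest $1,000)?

σ_p² = 0.28²·1.305² + 0.72²·3.94² + 2·-0.23·0.28·0.72·1.305·3.94 = 7.7041 (%²).
σ_p = √7.7041 = 2.776%.
At 99%, z = 2.326.
VaR = 2.326 × 2.776% = 6.457%; on $3,000,000 that is $193,710.

$194,000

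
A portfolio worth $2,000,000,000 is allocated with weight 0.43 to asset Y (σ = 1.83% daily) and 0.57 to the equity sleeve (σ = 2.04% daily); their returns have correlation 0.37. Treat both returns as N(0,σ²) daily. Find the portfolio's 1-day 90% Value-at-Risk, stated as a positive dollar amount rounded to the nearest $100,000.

σ_p² = 0.43²·1.83² + 0.57²·2.04² + 2·0.37·0.43·0.57·1.83·2.04 = 2.6484 (%²).
σ_p = √2.6484 = 1.627%.
At 90%, z = 1.282.
VaR = 1.282 × 1.627% = 2.086%; on $2,000,000,000 that is $41,720,000.

$41,700,000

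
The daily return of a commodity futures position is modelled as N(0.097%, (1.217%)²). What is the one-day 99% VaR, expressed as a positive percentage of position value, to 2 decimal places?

2.73%

At 99% one-sided, z = 2.326.
VaR = −μ + z·σ = −(0.097%) + 2.326 × 1.217% = 2.734%.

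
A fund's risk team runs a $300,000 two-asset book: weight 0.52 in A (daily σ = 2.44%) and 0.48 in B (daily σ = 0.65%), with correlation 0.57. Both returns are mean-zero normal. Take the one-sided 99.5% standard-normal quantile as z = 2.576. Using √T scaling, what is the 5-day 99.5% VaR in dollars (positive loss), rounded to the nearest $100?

σ_p = √(0.52²·2.44² + 0.48²·0.65² + 2·0.57·0.52·0.48·2.44·0.65) = 1.469%.
σ_{5d} = 1.469% × √5 = 3.285%.
VaR = 2.576 × 3.285% = 8.462%; on $300,000 that is $25,386.

$25,400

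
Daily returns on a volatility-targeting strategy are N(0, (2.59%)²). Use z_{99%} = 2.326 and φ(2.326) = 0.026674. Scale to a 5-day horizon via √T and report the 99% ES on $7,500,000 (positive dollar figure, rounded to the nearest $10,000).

σ_{5d} = 2.59% × √5 = 5.791%.
ES multiplier = φ(z)/(1−α) = 0.026674/0.01 = 2.667.
ES = 5.791% × 2.667 = 15.445%; on $7,500,000: $1,158,375.

$1,160,000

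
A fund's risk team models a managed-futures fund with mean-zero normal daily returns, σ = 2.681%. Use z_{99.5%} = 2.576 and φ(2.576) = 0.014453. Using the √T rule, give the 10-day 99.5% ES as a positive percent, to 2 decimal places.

σ_{10d} = 2.681% × √10 = 8.478%.
ES multiplier = φ(z)/(1−α) = 0.014453/0.005 = 2.891.
ES = 8.478% × 2.891 = 24.510%.

24.51%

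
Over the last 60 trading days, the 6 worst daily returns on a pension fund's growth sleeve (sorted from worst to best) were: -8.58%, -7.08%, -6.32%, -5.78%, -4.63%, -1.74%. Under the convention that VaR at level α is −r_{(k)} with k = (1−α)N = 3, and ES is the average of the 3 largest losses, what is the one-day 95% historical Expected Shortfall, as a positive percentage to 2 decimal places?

The 3 worst returns sum to -21.98%.
ES = −(-21.98%) / 3 = 7.3266…% ≈ 7.33%.

7.33%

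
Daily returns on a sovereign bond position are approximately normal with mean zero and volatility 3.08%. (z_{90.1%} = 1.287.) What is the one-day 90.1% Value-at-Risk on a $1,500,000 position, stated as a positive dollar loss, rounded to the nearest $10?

$59,460

VaR = z·σ = 1.287 × 3.08% = 3.964%.
On $1,500,000: 0.03964 × $1,500,000 = $59,460.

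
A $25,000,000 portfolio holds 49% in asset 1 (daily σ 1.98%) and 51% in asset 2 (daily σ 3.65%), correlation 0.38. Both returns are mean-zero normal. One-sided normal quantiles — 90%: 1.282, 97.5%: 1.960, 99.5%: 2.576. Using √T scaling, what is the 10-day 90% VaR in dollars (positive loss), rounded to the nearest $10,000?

$2,440,000

σ_p = √(0.49²·1.98² + 0.51²·3.65² + 2·0.38·0.49·0.51·1.98·3.65) = 2.404%.
σ_{10d} = 2.404% × √10 = 7.602%.
VaR = 1.282 × 7.602% = 9.746%; on $25,000,000 that is $2,436,500.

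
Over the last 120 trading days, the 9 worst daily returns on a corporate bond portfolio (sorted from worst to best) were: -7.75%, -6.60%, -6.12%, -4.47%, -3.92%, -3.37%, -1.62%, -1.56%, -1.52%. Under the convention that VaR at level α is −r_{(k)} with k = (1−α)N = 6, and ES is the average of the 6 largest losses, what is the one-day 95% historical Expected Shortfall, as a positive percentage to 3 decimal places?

5.372%

The 6 worst returns sum to -32.23%.
ES = −(-32.23%) / 6 = 5.3716…% ≈ 5.372%.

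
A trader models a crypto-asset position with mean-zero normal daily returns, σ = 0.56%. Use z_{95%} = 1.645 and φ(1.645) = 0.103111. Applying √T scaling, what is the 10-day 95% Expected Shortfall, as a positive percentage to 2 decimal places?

σ_{10d} = 0.56% × √10 = 1.771%.
ES multiplier = φ(z)/(1−α) = 0.103111/0.05 = 2.062.
ES = 1.771% × 2.062 = 3.652%.

3.65%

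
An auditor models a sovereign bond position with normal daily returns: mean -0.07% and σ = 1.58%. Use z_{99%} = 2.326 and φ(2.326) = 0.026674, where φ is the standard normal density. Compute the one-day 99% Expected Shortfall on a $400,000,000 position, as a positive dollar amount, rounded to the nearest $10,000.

Tail multiplier: φ(z)/(1−α) = 0.026674 / 0.01 = 2.667.
ES = −(-0.07%) + 1.58% × 2.667 = 4.284%.
On $400,000,000: 0.04284 × $400,000,000 = $17,136,000.

$17,140,000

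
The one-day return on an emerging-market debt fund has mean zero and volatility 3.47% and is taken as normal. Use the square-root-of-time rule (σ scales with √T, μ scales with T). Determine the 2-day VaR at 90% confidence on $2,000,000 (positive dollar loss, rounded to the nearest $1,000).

$126,000

At 90%, z = 1.282.
σ_{2d} = 3.47% × √2 = 4.907%.
VaR = 1.282 × 4.907% = 6.291%.
On $2,000,000: 0.06291 × $2,000,000 = $125,820.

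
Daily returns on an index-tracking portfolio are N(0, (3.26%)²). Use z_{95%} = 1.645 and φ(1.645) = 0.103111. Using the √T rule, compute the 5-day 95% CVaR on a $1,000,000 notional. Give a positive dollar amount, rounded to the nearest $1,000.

σ_{5d} = 3.26% × √5 = 7.290%.
ES multiplier = φ(z)/(1−α) = 0.103111/0.05 = 2.062.
ES = 7.290% × 2.062 = 15.032%; on $1,000,000: $150,320.

$150,000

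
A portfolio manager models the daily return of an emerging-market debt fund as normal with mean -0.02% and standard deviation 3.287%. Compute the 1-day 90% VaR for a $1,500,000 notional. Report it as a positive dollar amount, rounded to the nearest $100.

$63,500

At 90% one-sided, z = 1.282.
VaR = −μ + z·σ = −(-0.02%) + 1.282 × 3.287% = 4.234%.
On $1,500,000: 0.04234 × $1,500,000 = $63,510.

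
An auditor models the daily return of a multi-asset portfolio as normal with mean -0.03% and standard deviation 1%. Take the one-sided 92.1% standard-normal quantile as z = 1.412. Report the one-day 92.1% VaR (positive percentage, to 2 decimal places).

1.44%

VaR = −μ + z·σ = −(-0.03%) + 1.412 × 1% = 1.442%.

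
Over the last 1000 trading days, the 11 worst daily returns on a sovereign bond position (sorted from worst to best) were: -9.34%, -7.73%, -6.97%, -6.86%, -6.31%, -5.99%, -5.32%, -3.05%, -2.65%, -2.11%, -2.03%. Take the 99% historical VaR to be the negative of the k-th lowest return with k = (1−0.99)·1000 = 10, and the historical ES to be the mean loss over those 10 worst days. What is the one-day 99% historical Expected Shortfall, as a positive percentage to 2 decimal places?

5.63%

The 10 worst returns sum to -56.33%.
ES = −(-56.33%) / 10 = 5.633% ≈ 5.63%.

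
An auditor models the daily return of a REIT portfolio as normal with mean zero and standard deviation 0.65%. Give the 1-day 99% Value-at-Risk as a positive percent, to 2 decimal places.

At 99% one-sided, z = 2.326.
VaR = z·σ = 2.326 × 0.65% = 1.512%.

1.51%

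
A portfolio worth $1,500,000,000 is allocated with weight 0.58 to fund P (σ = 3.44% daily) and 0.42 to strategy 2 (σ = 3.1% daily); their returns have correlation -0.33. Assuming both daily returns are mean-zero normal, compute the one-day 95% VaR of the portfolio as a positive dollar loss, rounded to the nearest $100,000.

σ_p² = 0.58²·3.44² + 0.42²·3.1² + 2·-0.33·0.58·0.42·3.44·3.1 = 3.9615 (%²).
σ_p = √3.9615 = 1.990%.
At 95%, z = 1.645.
VaR = 1.645 × 1.990% = 3.274%; on $1,500,000,000 that is $49,110,000.

$49,100,000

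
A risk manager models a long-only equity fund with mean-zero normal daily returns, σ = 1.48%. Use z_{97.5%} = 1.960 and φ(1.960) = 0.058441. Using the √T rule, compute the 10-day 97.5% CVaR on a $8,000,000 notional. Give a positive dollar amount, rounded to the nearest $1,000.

σ_{10d} = 1.48% × √10 = 4.680%.
ES multiplier = φ(z)/(1−α) = 0.058441/0.025 = 2.338.
ES = 4.680% × 2.338 = 10.942%; on $8,000,000: $875,360.

$875,000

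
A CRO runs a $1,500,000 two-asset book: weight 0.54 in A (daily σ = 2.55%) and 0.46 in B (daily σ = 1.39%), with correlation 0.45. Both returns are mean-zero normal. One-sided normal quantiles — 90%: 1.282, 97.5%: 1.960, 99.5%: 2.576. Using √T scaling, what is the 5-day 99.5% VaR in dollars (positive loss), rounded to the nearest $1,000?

σ_p = √(0.54²·2.55² + 0.46²·1.39² + 2·0.45·0.54·0.46·2.55·1.39) = 1.760%.
σ_{5d} = 1.760% × √5 = 3.935%.
VaR = 2.576 × 3.935% = 10.137%; on $1,500,000 that is $152,055.

$152,000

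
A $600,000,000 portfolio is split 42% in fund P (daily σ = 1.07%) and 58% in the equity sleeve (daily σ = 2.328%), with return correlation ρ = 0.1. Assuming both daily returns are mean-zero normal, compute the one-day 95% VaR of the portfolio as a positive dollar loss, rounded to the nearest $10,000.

$14,460,000

σ_p² = 0.42²·1.07² + 0.58²·2.328² + 2·0.1·0.42·0.58·1.07·2.328 = 2.1465 (%²).
σ_p = √2.1465 = 1.465%.
At 95%, z = 1.645.
VaR = 1.645 × 1.465% = 2.410%; on $600,000,000 that is $14,460,000.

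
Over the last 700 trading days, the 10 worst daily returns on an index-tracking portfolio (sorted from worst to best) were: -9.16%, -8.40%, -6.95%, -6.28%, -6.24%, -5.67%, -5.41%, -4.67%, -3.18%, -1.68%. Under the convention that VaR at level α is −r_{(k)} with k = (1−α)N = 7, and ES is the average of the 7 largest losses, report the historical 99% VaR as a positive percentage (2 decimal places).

5.41%

k = 7; the 7th lowest return is -5.41%, so VaR = 5.41%.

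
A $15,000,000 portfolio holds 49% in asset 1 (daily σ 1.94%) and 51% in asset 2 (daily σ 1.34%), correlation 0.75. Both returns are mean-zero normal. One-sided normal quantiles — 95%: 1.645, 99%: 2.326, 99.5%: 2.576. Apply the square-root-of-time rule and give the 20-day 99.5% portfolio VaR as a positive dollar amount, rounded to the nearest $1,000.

σ_p = √(0.49²·1.94² + 0.51²·1.34² + 2·0.75·0.49·0.51·1.94·1.34) = 1.531%.
σ_{20d} = 1.531% × √20 = 6.847%.
VaR = 2.576 × 6.847% = 17.638%; on $15,000,000 that is $2,645,700.

$2,646,000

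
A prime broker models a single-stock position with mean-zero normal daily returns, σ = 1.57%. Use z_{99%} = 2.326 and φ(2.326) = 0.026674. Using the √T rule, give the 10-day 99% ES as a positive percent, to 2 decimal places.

σ_{10d} = 1.57% × √10 = 4.965%.
ES multiplier = φ(z)/(1−α) = 0.026674/0.01 = 2.667.
ES = 4.965% × 2.667 = 13.242%.

13.24%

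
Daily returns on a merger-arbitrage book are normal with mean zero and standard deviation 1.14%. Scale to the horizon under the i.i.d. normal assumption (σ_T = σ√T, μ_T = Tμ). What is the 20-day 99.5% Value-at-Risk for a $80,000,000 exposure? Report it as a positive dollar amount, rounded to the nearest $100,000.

At 99.5%, z = 2.576.
σ_{20d} = 1.14% × √20 = 5.098%.
VaR = 2.576 × 5.098% = 13.132%.
On $80,000,000: 0.13132 × $80,000,000 = $10,505,600.

$10,500,000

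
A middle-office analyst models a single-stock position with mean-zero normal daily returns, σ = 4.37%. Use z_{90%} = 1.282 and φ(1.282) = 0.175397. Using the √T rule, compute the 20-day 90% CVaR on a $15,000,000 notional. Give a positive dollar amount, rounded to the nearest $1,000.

σ_{20d} = 4.37% × √20 = 19.543%.
ES multiplier = φ(z)/(1−α) = 0.175397/0.1 = 1.754.
ES = 19.543% × 1.754 = 34.278%; on $15,000,000: $5,141,700.

$5,142,000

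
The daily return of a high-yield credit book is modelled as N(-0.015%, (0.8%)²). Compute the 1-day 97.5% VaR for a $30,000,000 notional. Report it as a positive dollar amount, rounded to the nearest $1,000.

At 97.5% one-sided, z = 1.960.
VaR = −μ + z·σ = −(-0.015%) + 1.960 × 0.8% = 1.583%.
On $30,000,000: 0.01583 × $30,000,000 = $474,900.

$475,000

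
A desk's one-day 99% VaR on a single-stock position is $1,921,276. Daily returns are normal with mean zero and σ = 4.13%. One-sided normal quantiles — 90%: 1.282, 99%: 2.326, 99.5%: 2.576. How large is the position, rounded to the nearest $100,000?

$20,000,000

VaR as a fraction of value: z·σ = 2.326 × 4.13% = 9.60638%.
Position = $1,921,276 / 0.0960638 = $20,000,000.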